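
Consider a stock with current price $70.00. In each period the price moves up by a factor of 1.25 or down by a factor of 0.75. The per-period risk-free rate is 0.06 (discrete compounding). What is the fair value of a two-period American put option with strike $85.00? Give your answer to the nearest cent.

Risk-neutral probability p = (1 + 0.06 − 0.75)/(1.25 − 0.75) = 0.3100/0.5000 = 0.6200
Terminal stock prices: S_uu = 109.4, S_ud = 65.62, S_dd = 39.38
Terminal payoffs (K − S): max(-24.38, 0) = 0, max(19.38, 0) = 19.38, max(45.62, 0) = 45.62
Node u (S = 87.5): continuation = 1/1.06·[0.6200·0.0000 + 0.3800·19.3750] = 6.9458; exercise value = 0.0000 ≤ continuation, so V_u = 6.9458
Node d (S = 52.5): continuation = 1/1.06·[0.6200·19.3750 + 0.3800·45.6250] = 27.6887; exercise value = 32.5000 > continuation, so V_d = 32.5000 (exercise)
Node 0 (S = 70): continuation = 1/1.06·[0.6200·6.9458 + 0.3800·32.5000] = 15.7136; exercise value = 15.0000 ≤ continuation, so V_0 = 15.7136

$15.71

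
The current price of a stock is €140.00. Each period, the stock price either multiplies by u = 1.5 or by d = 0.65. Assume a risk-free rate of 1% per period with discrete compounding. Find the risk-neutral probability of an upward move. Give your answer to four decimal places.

Risk-neutral probability p = (1 + 0.01 − 0.65)/(1.5 − 0.65) = 0.3600/0.8500 = 0.4235

p = 0.4235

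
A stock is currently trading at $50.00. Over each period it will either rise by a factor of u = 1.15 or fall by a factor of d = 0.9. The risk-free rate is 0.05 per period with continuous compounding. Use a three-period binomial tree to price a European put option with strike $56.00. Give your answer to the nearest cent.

$3.33

Risk-neutral probability p = (e^0.05 − 0.9)/(1.15 − 0.9) = 0.1513/0.2500 = 0.6051
Terminal stock prices: S_uuu = 76.04, S_uud = 59.51, S_udd = 46.57, S_ddd = 36.45
Terminal payoffs (K − S): max(-20.04, 0) = 0, max(-3.512, 0) = 0, max(9.425, 0) = 9.425, max(19.55, 0) = 19.55
Node uu (S = 66.12): V_uu = e^(−0.05)·[0.6051·0.0000 + 0.3949·0.0000] = 0.0000
Node ud (S = 51.75): V_ud = e^(−0.05)·[0.6051·0.0000 + 0.3949·9.4250] = 3.5406
Node dd (S = 40.5): V_dd = e^(−0.05)·[0.6051·9.4250 + 0.3949·19.5500] = 12.7688
Node u (S = 57.5): V_u = e^(−0.05)·[0.6051·0.0000 + 0.3949·3.5406] = 1.3300
Node d (S = 45): V_d = e^(−0.05)·[0.6051·3.5406 + 0.3949·12.7688] = 6.8345
Node 0 (S = 50): V_0 = e^(−0.05)·[0.6051·1.3300 + 0.3949·6.8345] = 3.3330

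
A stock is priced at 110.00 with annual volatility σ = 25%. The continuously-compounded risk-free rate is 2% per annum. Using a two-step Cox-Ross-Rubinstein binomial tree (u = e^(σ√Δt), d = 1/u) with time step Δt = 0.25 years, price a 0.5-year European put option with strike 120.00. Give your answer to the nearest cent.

CRR parameters: u = e^(σ√Δt) = e^(0.25·√0.25) = 1.1331, d = 1/u = 0.8825
Per-period rate: rΔt = 0.02·0.25 = 0.005, so R = e^0.005 = 1.0050
Risk-neutral probability p = (e^0.005 − 0.8825)/(1.1331 − 0.8825) = 0.1225/0.2507 = 0.4888
Terminal stock prices: S_uu = 141.2, S_ud = 110, S_dd = 85.67
Terminal payoffs (K − S): max(-21.24, 0) = 0, max(10, 0) = 10, max(34.33, 0) = 34.33
Node u (S = 124.6): V_u = e^(−0.005)·[0.4888·0.0000 + 0.5112·10.0000] = 5.0866
Node d (S = 97.07): V_d = e^(−0.005)·[0.4888·10.0000 + 0.5112·34.3319] = 22.3268
Node 0 (S = 110): V_0 = e^(−0.005)·[0.4888·5.0866 + 0.5112·22.3268] = 13.8307

13.83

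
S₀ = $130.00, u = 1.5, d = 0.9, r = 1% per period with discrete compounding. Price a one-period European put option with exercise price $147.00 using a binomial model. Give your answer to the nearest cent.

$24.26

Risk-neutral probability p = (1 + 0.01 − 0.9)/(1.5 − 0.9) = 0.1100/0.6000 = 0.1833
Terminal stock prices: S_u = 195, S_d = 117
Terminal payoffs (K − S): max(-48, 0) = 0, max(30, 0) = 30
Node 0 (S = 130): V_0 = 1/1.01·[0.1833·0.0000 + 0.8167·30.0000] = 24.2574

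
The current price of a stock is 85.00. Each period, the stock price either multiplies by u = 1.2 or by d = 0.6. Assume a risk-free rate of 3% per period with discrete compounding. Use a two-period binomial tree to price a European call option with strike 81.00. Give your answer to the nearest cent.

Risk-neutral probability p = (1 + 0.03 − 0.6)/(1.2 − 0.6) = 0.4300/0.6000 = 0.7167
Terminal stock prices: S_uu = 122.4, S_ud = 61.2, S_dd = 30.6
Terminal payoffs (S − K): max(41.4, 0) = 41.4, max(-19.8, 0) = 0, max(-50.4, 0) = 0
Node u (S = 102): V_u = 1/1.03·[0.7167·41.4000 + 0.2833·0.0000] = 28.8058
Node d (S = 51): V_d = 1/1.03·[0.7167·0.0000 + 0.2833·0.0000] = 0.0000
Node 0 (S = 85): V_0 = 1/1.03·[0.7167·28.8058 + 0.2833·0.0000] = 20.0429

20.04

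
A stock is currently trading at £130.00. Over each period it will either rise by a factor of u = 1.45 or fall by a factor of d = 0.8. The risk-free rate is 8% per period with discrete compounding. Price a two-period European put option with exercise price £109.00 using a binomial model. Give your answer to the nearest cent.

£7.17

Risk-neutral probability p = (1 + 0.08 − 0.8)/(1.45 − 0.8) = 0.2800/0.6500 = 0.4308
Terminal stock prices: S_uu = 273.3, S_ud = 150.8, S_dd = 83.2
Terminal payoffs (K − S): max(-164.3, 0) = 0, max(-41.8, 0) = 0, max(25.8, 0) = 25.8
Node u (S = 188.5): V_u = 1/1.08·[0.4308·0.0000 + 0.5692·0.0000] = 0.0000
Node d (S = 104): V_d = 1/1.08·[0.4308·0.0000 + 0.5692·25.8000] = 13.5983
Node 0 (S = 130): V_0 = 1/1.08·[0.4308·0.0000 + 0.5692·13.5983] = 7.1672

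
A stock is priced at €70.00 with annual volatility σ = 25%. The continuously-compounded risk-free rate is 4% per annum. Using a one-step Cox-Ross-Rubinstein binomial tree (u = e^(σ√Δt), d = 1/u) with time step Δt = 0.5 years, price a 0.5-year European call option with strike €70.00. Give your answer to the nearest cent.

CRR parameters: u = e^(σ√Δt) = e^(0.25·√0.5) = 1.1934, d = 1/u = 0.8380
Per-period rate: rΔt = 0.04·0.5 = 0.02, so R = e^0.02 = 1.0202
Risk-neutral probability p = (e^0.02 − 0.8380)/(1.1934 − 0.8380) = 0.1822/0.3554 = 0.5128
Terminal stock prices: S_u = 83.54, S_d = 58.66
Terminal payoffs (S − K): max(13.54, 0) = 13.54, max(-11.34, 0) = 0
Node 0 (S = 70): V_0 = e^(−0.02)·[0.5128·13.5355 + 0.4872·0.0000] = 6.8031

€6.80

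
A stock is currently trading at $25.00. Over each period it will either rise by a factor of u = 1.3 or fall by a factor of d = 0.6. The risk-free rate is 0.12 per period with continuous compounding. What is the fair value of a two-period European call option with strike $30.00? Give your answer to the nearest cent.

Risk-neutral probability p = (e^0.12 − 0.6)/(1.3 − 0.6) = 0.5275/0.7000 = 0.7536
Terminal stock prices: S_uu = 42.25, S_ud = 19.5, S_dd = 9
Terminal payoffs (S − K): max(12.25, 0) = 12.25, max(-10.5, 0) = 0, max(-21, 0) = 0
Node u (S = 32.5): V_u = e^(−0.12)·[0.7536·12.2500 + 0.2464·0.0000] = 8.1873
Node d (S = 15): V_d = e^(−0.12)·[0.7536·0.0000 + 0.2464·0.0000] = 0.0000
Node 0 (S = 25): V_0 = e^(−0.12)·[0.7536·8.1873 + 0.2464·0.0000] = 5.4720

$5.47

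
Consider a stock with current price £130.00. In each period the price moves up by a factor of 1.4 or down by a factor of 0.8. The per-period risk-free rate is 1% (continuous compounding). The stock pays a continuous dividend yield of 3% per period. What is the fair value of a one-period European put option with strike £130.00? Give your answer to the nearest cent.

Per-period risk-free factor R = e^0.01 = 1.0101; dividend-adjusted growth = e^(0.01−0.03) = 0.9802.
Risk-neutral probability p = (0.9802 − 0.8)/(1.4 − 0.8) = 0.1802/0.6000 = 0.3003
Terminal stock prices: S_u = 182, S_d = 104
Terminal payoffs (K − S): max(-52, 0) = 0, max(26, 0) = 26
Node 0 (S = 130): V_0 = e^(−0.01)·[0.3003·0.0000 + 0.6997·26.0000] = 18.0104

£18.01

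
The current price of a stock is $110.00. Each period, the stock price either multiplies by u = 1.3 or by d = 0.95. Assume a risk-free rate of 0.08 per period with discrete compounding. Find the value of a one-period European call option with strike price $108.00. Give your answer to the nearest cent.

$12.04

Risk-neutral probability p = (1 + 0.08 − 0.95)/(1.3 − 0.95) = 0.1300/0.3500 = 0.3714
Terminal stock prices: S_u = 143, S_d = 104.5
Terminal payoffs (S − K): max(35, 0) = 35, max(-3.5, 0) = 0
Node 0 (S = 110): V_0 = 1/1.08·[0.3714·35.0000 + 0.6286·0.0000] = 12.0370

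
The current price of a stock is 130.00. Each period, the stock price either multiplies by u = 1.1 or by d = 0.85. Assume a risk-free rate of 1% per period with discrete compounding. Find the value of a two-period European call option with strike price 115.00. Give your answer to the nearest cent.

Risk-neutral probability p = (1 + 0.01 − 0.85)/(1.1 − 0.85) = 0.1600/0.2500 = 0.6400
Terminal stock prices: S_uu = 157.3, S_ud = 121.5, S_dd = 93.92
Terminal payoffs (S − K): max(42.3, 0) = 42.3, max(6.55, 0) = 6.55, max(-21.08, 0) = 0
Node u (S = 143): V_u = 1/1.01·[0.6400·42.3000 + 0.3600·6.5500] = 29.1386
Node d (S = 110.5): V_d = 1/1.01·[0.6400·6.5500 + 0.3600·0.0000] = 4.1505
Node 0 (S = 130): V_0 = 1/1.01·[0.6400·29.1386 + 0.3600·4.1505] = 19.9435

19.94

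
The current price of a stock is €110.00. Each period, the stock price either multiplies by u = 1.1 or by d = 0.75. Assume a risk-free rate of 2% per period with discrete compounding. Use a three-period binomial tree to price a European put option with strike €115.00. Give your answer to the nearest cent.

Risk-neutral probability p = (1 + 0.02 − 0.75)/(1.1 − 0.75) = 0.2700/0.3500 = 0.7714
Terminal stock prices: S_uuu = 146.4, S_uud = 99.83, S_udd = 68.06, S_ddd = 46.41
Terminal payoffs (K − S): max(-31.41, 0) = 0, max(15.17, 0) = 15.17, max(46.94, 0) = 46.94, max(68.59, 0) = 68.59
Node uu (S = 133.1): V_uu = 1/1.02·[0.7714·0.0000 + 0.2286·15.1750] = 3.4006
Node ud (S = 90.75): V_ud = 1/1.02·[0.7714·15.1750 + 0.2286·46.9375] = 21.9951
Node dd (S = 61.88): V_dd = 1/1.02·[0.7714·46.9375 + 0.2286·68.5938] = 50.8701
Node u (S = 121): V_u = 1/1.02·[0.7714·3.4006 + 0.2286·21.9951] = 7.5007
Node d (S = 82.5): V_d = 1/1.02·[0.7714·21.9951 + 0.2286·50.8701] = 28.0344
Node 0 (S = 110): V_0 = 1/1.02·[0.7714·7.5007 + 0.2286·28.0344] = 11.9550

€11.96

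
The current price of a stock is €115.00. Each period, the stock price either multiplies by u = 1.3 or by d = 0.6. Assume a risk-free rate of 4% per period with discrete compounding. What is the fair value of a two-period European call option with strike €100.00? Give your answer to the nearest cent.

€34.47

Risk-neutral probability p = (1 + 0.04 − 0.6)/(1.3 − 0.6) = 0.4400/0.7000 = 0.6286
Terminal stock prices: S_uu = 194.4, S_ud = 89.7, S_dd = 41.4
Terminal payoffs (S − K): max(94.35, 0) = 94.35, max(-10.3, 0) = 0, max(-58.6, 0) = 0
Node u (S = 149.5): V_u = 1/1.04·[0.6286·94.3500 + 0.3714·0.0000] = 57.0247
Node d (S = 69): V_d = 1/1.04·[0.6286·0.0000 + 0.3714·0.0000] = 0.0000
Node 0 (S = 115): V_0 = 1/1.04·[0.6286·57.0247 + 0.3714·0.0000] = 34.4655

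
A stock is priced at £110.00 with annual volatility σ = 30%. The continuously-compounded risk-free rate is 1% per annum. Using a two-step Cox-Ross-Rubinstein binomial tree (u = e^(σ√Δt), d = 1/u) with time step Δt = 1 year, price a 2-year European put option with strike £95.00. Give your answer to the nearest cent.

£10.57

CRR parameters: u = e^(σ√Δt) = e^(0.3·√1) = 1.3499, d = 1/u = 0.7408
Per-period rate: rΔt = 0.01·1 = 0.01, so R = e^0.01 = 1.0101
Risk-neutral probability p = (e^0.01 − 0.7408)/(1.3499 − 0.7408) = 0.2692/0.6090 = 0.4421
Terminal stock prices: S_uu = 200.4, S_ud = 110, S_dd = 60.37
Terminal payoffs (K − S): max(-105.4, 0) = 0, max(-15, 0) = 0, max(34.63, 0) = 34.63
Node u (S = 148.5): V_u = e^(−0.01)·[0.4421·0.0000 + 0.5579·0.0000] = 0.0000
Node d (S = 81.49): V_d = e^(−0.01)·[0.4421·0.0000 + 0.5579·34.6307] = 19.1296
Node 0 (S = 110): V_0 = e^(−0.01)·[0.4421·0.0000 + 0.5579·19.1296] = 10.5670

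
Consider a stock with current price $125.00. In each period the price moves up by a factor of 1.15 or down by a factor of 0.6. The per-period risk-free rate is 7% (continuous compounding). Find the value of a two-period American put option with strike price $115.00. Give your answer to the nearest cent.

Risk-neutral probability p = (e^0.07 − 0.6)/(1.15 − 0.6) = 0.4725/0.5500 = 0.8591
Terminal stock prices: S_uu = 165.3, S_ud = 86.25, S_dd = 45
Terminal payoffs (K − S): max(-50.31, 0) = 0, max(28.75, 0) = 28.75, max(70, 0) = 70
Node u (S = 143.8): continuation = e^(−0.07)·[0.8591·0.0000 + 0.1409·28.7500] = 3.7769; exercise value = 0.0000 ≤ continuation, so V_u = 3.7769
Node d (S = 75): continuation = e^(−0.07)·[0.8591·28.7500 + 0.1409·70.0000] = 32.2253; exercise value = 40.0000 > continuation, so V_d = 40.0000 (exercise)
Node 0 (S = 125): continuation = e^(−0.07)·[0.8591·3.7769 + 0.1409·40.0000] = 8.2801; exercise value = 0.0000 ≤ continuation, so V_0 = 8.2801

$8.28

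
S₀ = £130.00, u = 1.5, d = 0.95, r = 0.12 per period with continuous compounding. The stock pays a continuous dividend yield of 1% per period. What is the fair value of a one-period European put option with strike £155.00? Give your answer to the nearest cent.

Per-period risk-free factor R = e^0.12 = 1.1275; dividend-adjusted growth = e^(0.12−0.01) = 1.1163.
Risk-neutral probability p = (1.1163 − 0.95)/(1.5 − 0.95) = 0.1663/0.5500 = 0.3023
Terminal stock prices: S_u = 195, S_d = 123.5
Terminal payoffs (K − S): max(-40, 0) = 0, max(31.5, 0) = 31.5
Node 0 (S = 130): V_0 = e^(−0.12)·[0.3023·0.0000 + 0.6977·31.5000] = 19.4917

£19.49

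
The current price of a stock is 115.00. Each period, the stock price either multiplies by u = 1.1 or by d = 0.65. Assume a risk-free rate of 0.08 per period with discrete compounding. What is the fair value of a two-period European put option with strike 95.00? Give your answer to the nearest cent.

1.01

Risk-neutral probability p = (1 + 0.08 − 0.65)/(1.1 − 0.65) = 0.4300/0.4500 = 0.9556
Terminal stock prices: S_uu = 139.2, S_ud = 82.23, S_dd = 48.59
Terminal payoffs (K − S): max(-44.15, 0) = 0, max(12.77, 0) = 12.77, max(46.41, 0) = 46.41
Node u (S = 126.5): V_u = 1/1.08·[0.9556·0.0000 + 0.0444·12.7750] = 0.5257
Node d (S = 74.75): V_d = 1/1.08·[0.9556·12.7750 + 0.0444·46.4125] = 13.2130
Node 0 (S = 115): V_0 = 1/1.08·[0.9556·0.5257 + 0.0444·13.2130] = 1.0089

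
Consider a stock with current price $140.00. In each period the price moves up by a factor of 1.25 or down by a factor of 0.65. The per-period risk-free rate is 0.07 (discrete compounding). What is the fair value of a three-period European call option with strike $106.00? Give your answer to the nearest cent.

$59.91

Risk-neutral probability p = (1 + 0.07 − 0.65)/(1.25 − 0.65) = 0.4200/0.6000 = 0.7000
Terminal stock prices: S_uuu = 273.4, S_uud = 142.2, S_udd = 73.94, S_ddd = 38.45
Terminal payoffs (S − K): max(167.4, 0) = 167.4, max(36.19, 0) = 36.19, max(-32.06, 0) = 0, max(-67.55, 0) = 0
Node uu (S = 218.8): V_uu = 1/1.07·[0.7000·167.4375 + 0.3000·36.1875] = 119.6846
Node ud (S = 113.8): V_ud = 1/1.07·[0.7000·36.1875 + 0.3000·0.0000] = 23.6741
Node dd (S = 59.15): V_dd = 1/1.07·[0.7000·0.0000 + 0.3000·0.0000] = 0.0000
Node u (S = 175): V_u = 1/1.07·[0.7000·119.6846 + 0.3000·23.6741] = 84.9359
Node d (S = 91): V_d = 1/1.07·[0.7000·23.6741 + 0.3000·0.0000] = 15.4877
Node 0 (S = 140): V_0 = 1/1.07·[0.7000·84.9359 + 0.3000·15.4877] = 59.9079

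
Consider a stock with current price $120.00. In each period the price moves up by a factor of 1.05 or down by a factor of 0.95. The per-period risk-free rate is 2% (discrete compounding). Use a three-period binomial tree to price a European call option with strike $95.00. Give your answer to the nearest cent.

$30.48

Risk-neutral probability p = (1 + 0.02 − 0.95)/(1.05 − 0.95) = 0.0700/0.1000 = 0.7000
Terminal stock prices: S_uuu = 138.9, S_uud = 125.7, S_udd = 113.7, S_ddd = 102.9
Terminal payoffs (S − K): max(43.92, 0) = 43.92, max(30.69, 0) = 30.69, max(18.71, 0) = 18.71, max(7.885, 0) = 7.885
Node uu (S = 132.3): V_uu = 1/1.02·[0.7000·43.9150 + 0.3000·30.6850] = 39.1627
Node ud (S = 119.7): V_ud = 1/1.02·[0.7000·30.6850 + 0.3000·18.7150] = 26.5627
Node dd (S = 108.3): V_dd = 1/1.02·[0.7000·18.7150 + 0.3000·7.8850] = 15.1627
Node u (S = 126): V_u = 1/1.02·[0.7000·39.1627 + 0.3000·26.5627] = 34.6890
Node d (S = 114): V_d = 1/1.02·[0.7000·26.5627 + 0.3000·15.1627] = 22.6890
Node 0 (S = 120): V_0 = 1/1.02·[0.7000·34.6890 + 0.3000·22.6890] = 30.4794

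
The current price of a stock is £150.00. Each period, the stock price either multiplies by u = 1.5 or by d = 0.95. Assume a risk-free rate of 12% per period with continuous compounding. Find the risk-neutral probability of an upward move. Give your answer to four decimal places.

Risk-neutral probability p = (e^0.12 − 0.95)/(1.5 − 0.95) = 0.1775/0.5500 = 0.3227

p = 0.3227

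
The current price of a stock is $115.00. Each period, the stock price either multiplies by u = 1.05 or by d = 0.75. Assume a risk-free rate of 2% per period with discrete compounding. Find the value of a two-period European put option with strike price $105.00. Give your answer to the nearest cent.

$2.89

Risk-neutral probability p = (1 + 0.02 − 0.75)/(1.05 − 0.75) = 0.2700/0.3000 = 0.9000
Terminal stock prices: S_uu = 126.8, S_ud = 90.56, S_dd = 64.69
Terminal payoffs (K − S): max(-21.79, 0) = 0, max(14.44, 0) = 14.44, max(40.31, 0) = 40.31
Node u (S = 120.8): V_u = 1/1.02·[0.9000·0.0000 + 0.1000·14.4375] = 1.4154
Node d (S = 86.25): V_d = 1/1.02·[0.9000·14.4375 + 0.1000·40.3125] = 16.6912
Node 0 (S = 115): V_0 = 1/1.02·[0.9000·1.4154 + 0.1000·16.6912] = 2.8853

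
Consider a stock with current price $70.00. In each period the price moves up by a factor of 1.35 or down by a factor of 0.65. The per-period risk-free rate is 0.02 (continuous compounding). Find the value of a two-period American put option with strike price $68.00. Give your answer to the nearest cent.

Risk-neutral probability p = (e^0.02 − 0.65)/(1.35 − 0.65) = 0.3702/0.7000 = 0.5289
Terminal stock prices: S_uu = 127.6, S_ud = 61.43, S_dd = 29.58
Terminal payoffs (K − S): max(-59.58, 0) = 0, max(6.575, 0) = 6.575, max(38.42, 0) = 38.42
Node u (S = 94.5): continuation = e^(−0.02)·[0.5289·0.0000 + 0.4711·6.5750] = 3.0364; exercise value = 0.0000 ≤ continuation, so V_u = 3.0364
Node d (S = 45.5): continuation = e^(−0.02)·[0.5289·6.5750 + 0.4711·38.4250] = 21.1535; exercise value = 22.5000 > continuation, so V_d = 22.5000 (exercise)
Node 0 (S = 70): continuation = e^(−0.02)·[0.5289·3.0364 + 0.4711·22.5000] = 11.9648; exercise value = 0.0000 ≤ continuation, so V_0 = 11.9648

$11.96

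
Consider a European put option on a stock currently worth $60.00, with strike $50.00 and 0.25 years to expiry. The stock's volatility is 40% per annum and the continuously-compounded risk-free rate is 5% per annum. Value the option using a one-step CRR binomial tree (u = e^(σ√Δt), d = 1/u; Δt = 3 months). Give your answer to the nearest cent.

CRR parameters: u = e^(σ√Δt) = e^(0.4·√0.25) = 1.2214, d = 1/u = 0.8187
Per-period rate: rΔt = 0.05·0.25 = 0.0125, so R = e^0.0125 = 1.0126
Risk-neutral probability p = (e^0.0125 − 0.8187)/(1.2214 − 0.8187) = 0.1938/0.4027 = 0.4814
Terminal stock prices: S_u = 73.28, S_d = 49.12
Terminal payoffs (K − S): max(-23.28, 0) = 0, max(0.8762, 0) = 0.8762
Node 0 (S = 60): V_0 = e^(−0.0125)·[0.4814·0.0000 + 0.5186·0.8762] = 0.4487

$0.45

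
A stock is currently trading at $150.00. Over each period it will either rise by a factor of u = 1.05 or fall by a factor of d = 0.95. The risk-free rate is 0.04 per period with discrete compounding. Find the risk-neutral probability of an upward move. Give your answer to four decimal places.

Risk-neutral probability p = (1 + 0.04 − 0.95)/(1.05 − 0.95) = 0.0900/0.1000 = 0.9000

p = 0.9000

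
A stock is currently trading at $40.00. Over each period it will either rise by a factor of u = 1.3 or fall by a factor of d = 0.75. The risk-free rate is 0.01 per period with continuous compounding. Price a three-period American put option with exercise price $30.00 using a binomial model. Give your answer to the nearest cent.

Risk-neutral probability p = (e^0.01 − 0.75)/(1.3 − 0.75) = 0.2601/0.5500 = 0.4728
Terminal stock prices: S_uuu = 87.88, S_uud = 50.7, S_udd = 29.25, S_ddd = 16.88
Terminal payoffs (K − S): max(-57.88, 0) = 0, max(-20.7, 0) = 0, max(0.75, 0) = 0.75, max(13.12, 0) = 13.12
Node uu (S = 67.6): continuation = e^(−0.01)·[0.4728·0.0000 + 0.5272·0.0000] = 0.0000; exercise value = 0.0000 ≤ continuation, so V_uu = 0.0000
Node ud (S = 39): continuation = e^(−0.01)·[0.4728·0.0000 + 0.5272·0.7500] = 0.3915; exercise value = 0.0000 ≤ continuation, so V_ud = 0.3915
Node dd (S = 22.5): continuation = e^(−0.01)·[0.4728·0.7500 + 0.5272·13.1250] = 7.2015; exercise value = 7.5000 > continuation, so V_dd = 7.5000 (exercise)
Node u (S = 52): continuation = e^(−0.01)·[0.4728·0.0000 + 0.5272·0.3915] = 0.2043; exercise value = 0.0000 ≤ continuation, so V_u = 0.2043
Node d (S = 30): continuation = e^(−0.01)·[0.4728·0.3915 + 0.5272·7.5000] = 4.0978; exercise value = 0.0000 ≤ continuation, so V_d = 4.0978
Node 0 (S = 40): continuation = e^(−0.01)·[0.4728·0.2043 + 0.5272·4.0978] = 2.2344; exercise value = 0.0000 ≤ continuation, so V_0 = 2.2344

$2.23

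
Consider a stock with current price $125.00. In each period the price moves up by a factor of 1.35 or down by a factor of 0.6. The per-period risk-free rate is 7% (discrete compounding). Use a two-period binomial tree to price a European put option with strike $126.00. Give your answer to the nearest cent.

$19.98

Risk-neutral probability p = (1 + 0.07 − 0.6)/(1.35 − 0.6) = 0.4700/0.7500 = 0.6267
Terminal stock prices: S_uu = 227.8, S_ud = 101.2, S_dd = 45
Terminal payoffs (K − S): max(-101.8, 0) = 0, max(24.75, 0) = 24.75, max(81, 0) = 81
Node u (S = 168.8): V_u = 1/1.07·[0.6267·0.0000 + 0.3733·24.7500] = 8.6355
Node d (S = 75): V_d = 1/1.07·[0.6267·24.7500 + 0.3733·81.0000] = 42.7570
Node 0 (S = 125): V_0 = 1/1.07·[0.6267·8.6355 + 0.3733·42.7570] = 19.9759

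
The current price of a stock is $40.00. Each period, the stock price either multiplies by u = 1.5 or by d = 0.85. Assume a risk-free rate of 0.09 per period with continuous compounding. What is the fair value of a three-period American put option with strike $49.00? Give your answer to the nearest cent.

Risk-neutral probability p = (e^0.09 − 0.85)/(1.5 − 0.85) = 0.2442/0.6500 = 0.3757
Terminal stock prices: S_uuu = 135, S_uud = 76.5, S_udd = 43.35, S_ddd = 24.56
Terminal payoffs (K − S): max(-86, 0) = 0, max(-27.5, 0) = 0, max(5.65, 0) = 5.65, max(24.44, 0) = 24.44
Node uu (S = 90): continuation = e^(−0.09)·[0.3757·0.0000 + 0.6243·0.0000] = 0.0000; exercise value = 0.0000 ≤ continuation, so V_uu = 0.0000
Node ud (S = 51): continuation = e^(−0.09)·[0.3757·0.0000 + 0.6243·5.6500] = 3.2239; exercise value = 0.0000 ≤ continuation, so V_ud = 3.2239
Node dd (S = 28.9): continuation = e^(−0.09)·[0.3757·5.6500 + 0.6243·24.4350] = 15.8826; exercise value = 20.1000 > continuation, so V_dd = 20.1000 (exercise)
Node u (S = 60): continuation = e^(−0.09)·[0.3757·0.0000 + 0.6243·3.2239] = 1.8396; exercise value = 0.0000 ≤ continuation, so V_u = 1.8396
Node d (S = 34): continuation = e^(−0.09)·[0.3757·3.2239 + 0.6243·20.1000] = 12.5761; exercise value = 15.0000 > continuation, so V_d = 15.0000 (exercise)
Node 0 (S = 40): continuation = e^(−0.09)·[0.3757·1.8396 + 0.6243·15.0000] = 9.1907; exercise value = 9.0000 ≤ continuation, so V_0 = 9.1907

$9.19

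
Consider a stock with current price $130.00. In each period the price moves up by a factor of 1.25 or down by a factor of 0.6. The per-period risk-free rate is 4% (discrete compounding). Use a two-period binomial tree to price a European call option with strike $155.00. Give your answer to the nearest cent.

Risk-neutral probability p = (1 + 0.04 − 0.6)/(1.25 − 0.6) = 0.4400/0.6500 = 0.6769
Terminal stock prices: S_uu = 203.1, S_ud = 97.5, S_dd = 46.8
Terminal payoffs (S − K): max(48.12, 0) = 48.12, max(-57.5, 0) = 0, max(-108.2, 0) = 0
Node u (S = 162.5): V_u = 1/1.04·[0.6769·48.1250 + 0.3231·0.0000] = 31.3240
Node d (S = 78): V_d = 1/1.04·[0.6769·0.0000 + 0.3231·0.0000] = 0.0000
Node 0 (S = 130): V_0 = 1/1.04·[0.6769·31.3240 + 0.3231·0.0000] = 20.3884

$20.39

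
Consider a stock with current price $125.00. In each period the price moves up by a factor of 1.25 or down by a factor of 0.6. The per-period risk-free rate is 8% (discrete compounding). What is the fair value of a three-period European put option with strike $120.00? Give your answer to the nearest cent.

Risk-neutral probability p = (1 + 0.08 − 0.6)/(1.25 − 0.6) = 0.4800/0.6500 = 0.7385
Terminal stock prices: S_uuu = 244.1, S_uud = 117.2, S_udd = 56.25, S_ddd = 27
Terminal payoffs (K − S): max(-124.1, 0) = 0, max(2.812, 0) = 2.812, max(63.75, 0) = 63.75, max(93, 0) = 93
Node uu (S = 195.3): V_uu = 1/1.08·[0.7385·0.0000 + 0.2615·2.8125] = 0.6811
Node ud (S = 93.75): V_ud = 1/1.08·[0.7385·2.8125 + 0.2615·63.7500] = 17.3611
Node dd (S = 45): V_dd = 1/1.08·[0.7385·63.7500 + 0.2615·93.0000] = 66.1111
Node u (S = 156.2): V_u = 1/1.08·[0.7385·0.6811 + 0.2615·17.3611] = 4.6700
Node d (S = 75): V_d = 1/1.08·[0.7385·17.3611 + 0.2615·66.1111] = 27.8807
Node 0 (S = 125): V_0 = 1/1.08·[0.7385·4.6700 + 0.2615·27.8807] = 9.9449

$9.94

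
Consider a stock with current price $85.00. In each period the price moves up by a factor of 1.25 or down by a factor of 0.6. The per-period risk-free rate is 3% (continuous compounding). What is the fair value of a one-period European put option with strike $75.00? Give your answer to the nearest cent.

Risk-neutral probability p = (e^0.03 − 0.6)/(1.25 − 0.6) = 0.4305/0.6500 = 0.6622
Terminal stock prices: S_u = 106.2, S_d = 51
Terminal payoffs (K − S): max(-31.25, 0) = 0, max(24, 0) = 24
Node 0 (S = 85): V_0 = e^(−0.03)·[0.6622·0.0000 + 0.3378·24.0000] = 7.8667

$7.87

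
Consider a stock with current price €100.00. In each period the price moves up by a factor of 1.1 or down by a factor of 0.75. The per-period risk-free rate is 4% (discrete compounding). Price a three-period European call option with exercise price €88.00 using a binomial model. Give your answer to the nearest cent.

Risk-neutral probability p = (1 + 0.04 − 0.75)/(1.1 − 0.75) = 0.2900/0.3500 = 0.8286
Terminal stock prices: S_uuu = 133.1, S_uud = 90.75, S_udd = 61.88, S_ddd = 42.19
Terminal payoffs (S − K): max(45.1, 0) = 45.1, max(2.75, 0) = 2.75, max(-26.12, 0) = 0, max(-45.81, 0) = 0
Node uu (S = 121): V_uu = 1/1.04·[0.8286·45.1000 + 0.1714·2.7500] = 36.3846
Node ud (S = 82.5): V_ud = 1/1.04·[0.8286·2.7500 + 0.1714·0.0000] = 2.1909
Node dd (S = 56.25): V_dd = 1/1.04·[0.8286·0.0000 + 0.1714·0.0000] = 0.0000
Node u (S = 110): V_u = 1/1.04·[0.8286·36.3846 + 0.1714·2.1909] = 29.3489
Node d (S = 75): V_d = 1/1.04·[0.8286·2.1909 + 0.1714·0.0000] = 1.7455
Node 0 (S = 100): V_0 = 1/1.04·[0.8286·29.3489 + 0.1714·1.7455] = 23.6701

€23.67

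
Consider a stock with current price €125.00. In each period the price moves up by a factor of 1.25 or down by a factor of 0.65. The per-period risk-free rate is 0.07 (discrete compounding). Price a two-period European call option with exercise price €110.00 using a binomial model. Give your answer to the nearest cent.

€36.51

Risk-neutral probability p = (1 + 0.07 − 0.65)/(1.25 − 0.65) = 0.4200/0.6000 = 0.7000
Terminal stock prices: S_uu = 195.3, S_ud = 101.6, S_dd = 52.81
Terminal payoffs (S − K): max(85.31, 0) = 85.31, max(-8.438, 0) = 0, max(-57.19, 0) = 0
Node u (S = 156.2): V_u = 1/1.07·[0.7000·85.3125 + 0.3000·0.0000] = 55.8119
Node d (S = 81.25): V_d = 1/1.07·[0.7000·0.0000 + 0.3000·0.0000] = 0.0000
Node 0 (S = 125): V_0 = 1/1.07·[0.7000·55.8119 + 0.3000·0.0000] = 36.5125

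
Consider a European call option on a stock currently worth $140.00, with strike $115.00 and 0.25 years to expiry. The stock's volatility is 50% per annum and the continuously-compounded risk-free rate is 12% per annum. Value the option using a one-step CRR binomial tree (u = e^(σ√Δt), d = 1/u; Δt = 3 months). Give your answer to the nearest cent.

$31.31

CRR parameters: u = e^(σ√Δt) = e^(0.5·√0.25) = 1.2840, d = 1/u = 0.7788
Per-period rate: rΔt = 0.12·0.25 = 0.03, so R = e^0.03 = 1.0305
Risk-neutral probability p = (e^0.03 − 0.7788)/(1.2840 − 0.7788) = 0.2517/0.5052 = 0.4981
Terminal stock prices: S_u = 179.8, S_d = 109
Terminal payoffs (S − K): max(64.76, 0) = 64.76, max(-5.968, 0) = 0
Node 0 (S = 140): V_0 = e^(−0.03)·[0.4981·64.7636 + 0.5019·0.0000] = 31.3055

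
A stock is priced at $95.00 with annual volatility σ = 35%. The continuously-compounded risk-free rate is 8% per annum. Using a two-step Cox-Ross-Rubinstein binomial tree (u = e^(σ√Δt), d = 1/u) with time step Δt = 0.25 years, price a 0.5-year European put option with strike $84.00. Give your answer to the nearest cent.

CRR parameters: u = e^(σ√Δt) = e^(0.35·√0.25) = 1.1912, d = 1/u = 0.8395
Per-period rate: rΔt = 0.08·0.25 = 0.02, so R = e^0.02 = 1.0202
Risk-neutral probability p = (e^0.02 − 0.8395)/(1.1912 − 0.8395) = 0.1807/0.3518 = 0.5138
Terminal stock prices: S_uu = 134.8, S_ud = 95, S_dd = 66.95
Terminal payoffs (K − S): max(-50.81, 0) = 0, max(-11, 0) = 0, max(17.05, 0) = 17.05
Node u (S = 113.2): V_u = e^(−0.02)·[0.5138·0.0000 + 0.4862·0.0000] = 0.0000
Node d (S = 79.75): V_d = e^(−0.02)·[0.5138·0.0000 + 0.4862·17.0546] = 8.1280
Node 0 (S = 95): V_0 = e^(−0.02)·[0.5138·0.0000 + 0.4862·8.1280] = 3.8737

$3.87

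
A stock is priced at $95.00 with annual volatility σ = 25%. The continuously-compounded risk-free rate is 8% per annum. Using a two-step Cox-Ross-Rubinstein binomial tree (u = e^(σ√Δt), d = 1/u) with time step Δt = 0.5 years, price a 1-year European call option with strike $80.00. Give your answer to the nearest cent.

CRR parameters: u = e^(σ√Δt) = e^(0.25·√0.5) = 1.1934, d = 1/u = 0.8380
Per-period rate: rΔt = 0.08·0.5 = 0.04, so R = e^0.04 = 1.0408
Risk-neutral probability p = (e^0.04 − 0.8380)/(1.1934 − 0.8380) = 0.2028/0.3554 = 0.5708
Terminal stock prices: S_uu = 135.3, S_ud = 95, S_dd = 66.71
Terminal payoffs (S − K): max(55.29, 0) = 55.29, max(15, 0) = 15, max(-13.29, 0) = 0
Node u (S = 113.4): V_u = e^(−0.04)·[0.5708·55.2913 + 0.4292·15.0000] = 36.5065
Node d (S = 79.61): V_d = e^(−0.04)·[0.5708·15.0000 + 0.4292·0.0000] = 8.2256
Node 0 (S = 95): V_0 = e^(−0.04)·[0.5708·36.5065 + 0.4292·8.2256] = 23.4115

$23.41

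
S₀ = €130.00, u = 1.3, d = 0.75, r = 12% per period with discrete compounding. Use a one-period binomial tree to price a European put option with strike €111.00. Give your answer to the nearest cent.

Risk-neutral probability p = (1 + 0.12 − 0.75)/(1.3 − 0.75) = 0.3700/0.5500 = 0.6727
Terminal stock prices: S_u = 169, S_d = 97.5
Terminal payoffs (K − S): max(-58, 0) = 0, max(13.5, 0) = 13.5
Node 0 (S = 130): V_0 = 1/1.12·[0.6727·0.0000 + 0.3273·13.5000] = 3.9448

€3.94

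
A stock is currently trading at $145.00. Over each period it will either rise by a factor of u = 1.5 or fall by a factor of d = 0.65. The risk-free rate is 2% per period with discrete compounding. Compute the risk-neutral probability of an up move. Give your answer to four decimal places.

p = 0.4353

Risk-neutral probability p = (1 + 0.02 − 0.65)/(1.5 − 0.65) = 0.3700/0.8500 = 0.4353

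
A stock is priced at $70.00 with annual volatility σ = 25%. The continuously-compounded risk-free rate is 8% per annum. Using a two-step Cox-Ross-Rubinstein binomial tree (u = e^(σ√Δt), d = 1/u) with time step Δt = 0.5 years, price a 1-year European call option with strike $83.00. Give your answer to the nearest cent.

$5.02

CRR parameters: u = e^(σ√Δt) = e^(0.25·√0.5) = 1.1934, d = 1/u = 0.8380
Per-period rate: rΔt = 0.08·0.5 = 0.04, so R = e^0.04 = 1.0408
Risk-neutral probability p = (e^0.04 − 0.8380)/(1.1934 − 0.8380) = 0.2028/0.3554 = 0.5708
Terminal stock prices: S_uu = 99.69, S_ud = 70, S_dd = 49.15
Terminal payoffs (S − K): max(16.69, 0) = 16.69, max(-13, 0) = 0, max(-33.85, 0) = 0
Node u (S = 83.54): V_u = e^(−0.04)·[0.5708·16.6883 + 0.4292·0.0000] = 9.1514
Node d (S = 58.66): V_d = e^(−0.04)·[0.5708·0.0000 + 0.4292·0.0000] = 0.0000
Node 0 (S = 70): V_0 = e^(−0.04)·[0.5708·9.1514 + 0.4292·0.0000] = 5.0184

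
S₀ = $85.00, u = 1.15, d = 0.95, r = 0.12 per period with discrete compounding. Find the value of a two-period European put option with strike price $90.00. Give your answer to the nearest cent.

$0.24

Risk-neutral probability p = (1 + 0.12 − 0.95)/(1.15 − 0.95) = 0.1700/0.2000 = 0.8500
Terminal stock prices: S_uu = 112.4, S_ud = 92.86, S_dd = 76.71
Terminal payoffs (K − S): max(-22.41, 0) = 0, max(-2.862, 0) = 0, max(13.29, 0) = 13.29
Node u (S = 97.75): V_u = 1/1.12·[0.8500·0.0000 + 0.1500·0.0000] = 0.0000
Node d (S = 80.75): V_d = 1/1.12·[0.8500·0.0000 + 0.1500·13.2875] = 1.7796
Node 0 (S = 85): V_0 = 1/1.12·[0.8500·0.0000 + 0.1500·1.7796] = 0.2383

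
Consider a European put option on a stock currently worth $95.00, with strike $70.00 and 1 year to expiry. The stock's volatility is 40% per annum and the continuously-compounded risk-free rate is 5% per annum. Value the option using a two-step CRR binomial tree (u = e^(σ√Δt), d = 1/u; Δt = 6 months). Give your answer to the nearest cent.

CRR parameters: u = e^(σ√Δt) = e^(0.4·√0.5) = 1.3269, d = 1/u = 0.7536
Per-period rate: rΔt = 0.05·0.5 = 0.025, so R = e^0.025 = 1.0253
Risk-neutral probability p = (e^0.025 − 0.7536)/(1.3269 − 0.7536) = 0.2717/0.5733 = 0.4739
Terminal stock prices: S_uu = 167.3, S_ud = 95, S_dd = 53.96
Terminal payoffs (K − S): max(-97.26, 0) = 0, max(-25, 0) = 0, max(16.04, 0) = 16.04
Node u (S = 126.1): V_u = e^(−0.025)·[0.4739·0.0000 + 0.5261·0.0000] = 0.0000
Node d (S = 71.6): V_d = e^(−0.025)·[0.4739·0.0000 + 0.5261·16.0428] = 8.2315
Node 0 (S = 95): V_0 = e^(−0.025)·[0.4739·0.0000 + 0.5261·8.2315] = 4.2235

$4.22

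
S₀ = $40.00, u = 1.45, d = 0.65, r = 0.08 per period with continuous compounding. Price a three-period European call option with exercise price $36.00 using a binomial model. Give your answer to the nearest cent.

Risk-neutral probability p = (e^0.08 − 0.65)/(1.45 − 0.65) = 0.4333/0.8000 = 0.5416
Terminal stock prices: S_uuu = 121.9, S_uud = 54.66, S_udd = 24.51, S_ddd = 10.98
Terminal payoffs (S − K): max(85.94, 0) = 85.94, max(18.66, 0) = 18.66, max(-11.49, 0) = 0, max(-25.02, 0) = 0
Node uu (S = 84.1): V_uu = e^(−0.08)·[0.5416·85.9450 + 0.4584·18.6650] = 50.8678
Node ud (S = 37.7): V_ud = e^(−0.08)·[0.5416·18.6650 + 0.4584·0.0000] = 9.3319
Node dd (S = 16.9): V_dd = e^(−0.08)·[0.5416·0.0000 + 0.4584·0.0000] = 0.0000
Node u (S = 58): V_u = e^(−0.08)·[0.5416·50.8678 + 0.4584·9.3319] = 29.3811
Node d (S = 26): V_d = e^(−0.08)·[0.5416·9.3319 + 0.4584·0.0000] = 4.6657
Node 0 (S = 40): V_0 = e^(−0.08)·[0.5416·29.3811 + 0.4584·4.6657] = 16.6638

$16.66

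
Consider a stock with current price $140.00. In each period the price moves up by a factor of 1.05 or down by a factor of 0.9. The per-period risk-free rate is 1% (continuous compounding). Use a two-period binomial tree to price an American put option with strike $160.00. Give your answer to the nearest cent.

$20.00

Risk-neutral probability p = (e^0.01 − 0.9)/(1.05 − 0.9) = 0.1101/0.1500 = 0.7337
Terminal stock prices: S_uu = 154.3, S_ud = 132.3, S_dd = 113.4
Terminal payoffs (K − S): max(5.65, 0) = 5.65, max(27.7, 0) = 27.7, max(46.6, 0) = 46.6
Node u (S = 147): continuation = e^(−0.01)·[0.7337·5.6500 + 0.2663·27.7000] = 11.4080; exercise value = 13.0000 > continuation, so V_u = 13.0000 (exercise)
Node d (S = 126): continuation = e^(−0.01)·[0.7337·27.7000 + 0.2663·46.6000] = 32.4080; exercise value = 34.0000 > continuation, so V_d = 34.0000 (exercise)
Node 0 (S = 140): continuation = e^(−0.01)·[0.7337·13.0000 + 0.2663·34.0000] = 18.4080; exercise value = 20.0000 > continuation, so V_0 = 20.0000 (exercise)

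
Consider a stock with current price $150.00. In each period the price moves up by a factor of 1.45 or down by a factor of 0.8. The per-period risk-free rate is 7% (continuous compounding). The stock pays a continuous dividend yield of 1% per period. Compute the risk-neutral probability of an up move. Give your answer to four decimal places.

Per-period risk-free factor R = e^0.07 = 1.0725; dividend-adjusted growth = e^(0.07−0.01) = 1.0618.
Risk-neutral probability p = (1.0618 − 0.8)/(1.45 − 0.8) = 0.2618/0.6500 = 0.4028

p = 0.4028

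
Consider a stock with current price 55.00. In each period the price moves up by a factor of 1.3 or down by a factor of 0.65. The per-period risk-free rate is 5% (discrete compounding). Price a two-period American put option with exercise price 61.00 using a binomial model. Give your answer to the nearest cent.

12.37

Risk-neutral probability p = (1 + 0.05 − 0.65)/(1.3 − 0.65) = 0.4000/0.6500 = 0.6154
Terminal stock prices: S_uu = 92.95, S_ud = 46.48, S_dd = 23.24
Terminal payoffs (K − S): max(-31.95, 0) = 0, max(14.52, 0) = 14.52, max(37.76, 0) = 37.76
Node u (S = 71.5): continuation = 1/1.05·[0.6154·0.0000 + 0.3846·14.5250] = 5.3205; exercise value = 0.0000 ≤ continuation, so V_u = 5.3205
Node d (S = 35.75): continuation = 1/1.05·[0.6154·14.5250 + 0.3846·37.7625] = 22.3452; exercise value = 25.2500 > continuation, so V_d = 25.2500 (exercise)
Node 0 (S = 55): continuation = 1/1.05·[0.6154·5.3205 + 0.3846·25.2500] = 12.3673; exercise value = 6.0000 ≤ continuation, so V_0 = 12.3673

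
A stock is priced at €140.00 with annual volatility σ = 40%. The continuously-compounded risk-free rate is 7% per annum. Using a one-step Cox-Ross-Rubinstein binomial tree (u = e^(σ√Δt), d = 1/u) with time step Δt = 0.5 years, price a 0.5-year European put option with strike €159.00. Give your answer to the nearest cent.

€26.24

CRR parameters: u = e^(σ√Δt) = e^(0.4·√0.5) = 1.3269, d = 1/u = 0.7536
Per-period rate: rΔt = 0.07·0.5 = 0.035, so R = e^0.035 = 1.0356
Risk-neutral probability p = (e^0.035 − 0.7536)/(1.3269 − 0.7536) = 0.2820/0.5733 = 0.4919
Terminal stock prices: S_u = 185.8, S_d = 105.5
Terminal payoffs (K − S): max(-26.77, 0) = 0, max(53.49, 0) = 53.49
Node 0 (S = 140): V_0 = e^(−0.035)·[0.4919·0.0000 + 0.5081·53.4906] = 26.2442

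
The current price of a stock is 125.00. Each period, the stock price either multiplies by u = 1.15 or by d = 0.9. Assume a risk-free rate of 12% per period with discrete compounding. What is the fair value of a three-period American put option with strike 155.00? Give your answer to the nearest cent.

30.00

Risk-neutral probability p = (1 + 0.12 − 0.9)/(1.15 − 0.9) = 0.2200/0.2500 = 0.8800
Terminal stock prices: S_uuu = 190.1, S_uud = 148.8, S_udd = 116.4, S_ddd = 91.13
Terminal payoffs (K − S): max(-35.11, 0) = 0, max(6.219, 0) = 6.219, max(38.56, 0) = 38.56, max(63.87, 0) = 63.87
Node uu (S = 165.3): continuation = 1/1.12·[0.8800·0.0000 + 0.1200·6.2188] = 0.6663; exercise value = 0.0000 ≤ continuation, so V_uu = 0.6663
Node ud (S = 129.4): continuation = 1/1.12·[0.8800·6.2188 + 0.1200·38.5625] = 9.0179; exercise value = 25.6250 > continuation, so V_ud = 25.6250 (exercise)
Node dd (S = 101.2): continuation = 1/1.12·[0.8800·38.5625 + 0.1200·63.8750] = 37.1429; exercise value = 53.7500 > continuation, so V_dd = 53.7500 (exercise)
Node u (S = 143.8): continuation = 1/1.12·[0.8800·0.6663 + 0.1200·25.6250] = 3.2691; exercise value = 11.2500 > continuation, so V_u = 11.2500 (exercise)
Node d (S = 112.5): continuation = 1/1.12·[0.8800·25.6250 + 0.1200·53.7500] = 25.8929; exercise value = 42.5000 > continuation, so V_d = 42.5000 (exercise)
Node 0 (S = 125): continuation = 1/1.12·[0.8800·11.2500 + 0.1200·42.5000] = 13.3929; exercise value = 30.0000 > continuation, so V_0 = 30.0000 (exercise)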